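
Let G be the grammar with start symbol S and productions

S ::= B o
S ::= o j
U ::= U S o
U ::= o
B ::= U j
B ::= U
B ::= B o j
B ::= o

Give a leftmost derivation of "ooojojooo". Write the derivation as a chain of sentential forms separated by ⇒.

S ⇒ Bo ⇒ Uo ⇒ USoo ⇒ oSoo ⇒ oBooo ⇒ oUjooo ⇒ oUSojooo ⇒ ooSojooo ⇒ ooojojooo

S ⇒ Bo   [S ::= B o]
Bo ⇒ Uo   [B ::= U]
Uo ⇒ USoo   [U ::= U S o]
USoo ⇒ oSoo   [U ::= o]
oSoo ⇒ oBooo   [S ::= B o]
oBooo ⇒ oUjooo   [B ::= U j]
oUjooo ⇒ oUSojooo   [U ::= U S o]
oUSojooo ⇒ ooSojooo   [U ::= o]
ooSojooo ⇒ ooojojooo   [S ::= o j]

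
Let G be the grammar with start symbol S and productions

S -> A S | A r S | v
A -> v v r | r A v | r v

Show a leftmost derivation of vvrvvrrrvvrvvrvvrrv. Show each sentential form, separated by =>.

S => AS   [S -> A S]
AS => vvrS   [A -> v v r]
vvrS => vvrAS   [S -> A S]
vvrAS => vvrvvrS   [A -> v v r]
vvrvvrS => vvrvvrArS   [S -> A r S]
vvrvvrArS => vvrvvrrAvrS   [A -> r A v]
vvrvvrrAvrS => vvrvvrrrAvvrS   [A -> r A v]
vvrvvrrrAvvrS => vvrvvrrrvvrvvrS   [A -> v v r]
vvrvvrrrvvrvvrS => vvrvvrrrvvrvvrArS   [S -> A r S]
vvrvvrrrvvrvvrArS => vvrvvrrrvvrvvrvvrrS   [A -> v v r]
vvrvvrrrvvrvvrvvrrS => vvrvvrrrvvrvvrvvrrv   [S -> v]

S => AS => vvrS => vvrAS => vvrvvrS => vvrvvrArS => vvrvvrrAvrS => vvrvvrrrAvvrS => vvrvvrrrvvrvvrS => vvrvvrrrvvrvvrArS => vvrvvrrrvvrvvrvvrrS => vvrvvrrrvvrvvrvvrrv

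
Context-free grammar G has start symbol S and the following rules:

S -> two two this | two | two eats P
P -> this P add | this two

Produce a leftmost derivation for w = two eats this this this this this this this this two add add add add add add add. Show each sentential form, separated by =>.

S => two eats P   [S -> two eats P]
two eats P => two eats this P add   [P -> this P add]
two eats this P add => two eats this this P add add   [P -> this P add]
two eats this this P add add => two eats this this this P add add add   [P -> this P add]
two eats this this this P add add add => two eats this this this this P add add add add   [P -> this P add]
two eats this this this this P add add add add => two eats this this this this this P add add add add add   [P -> this P add]
two eats this this this this this P add add add add add => two eats this this this this this this P add add add add add add   [P -> this P add]
two eats this this this this this this P add add add add add add => two eats this this this this this this this P add add add add add add add   [P -> this P add]
two eats this this this this this this this P add add add add add add add => two eats this this this this this this this this two add add add add add add add   [P -> this two]

S => two eats P => two eats this P add => two eats this this P add add => two eats this this this P add add add => two eats this this this this P add add add add => two eats this this this this this P add add add add add => two eats this this this this this this P add add add add add add => two eats this this this this this this this P add add add add add add add => two eats this this this this this this this this two add add add add add add add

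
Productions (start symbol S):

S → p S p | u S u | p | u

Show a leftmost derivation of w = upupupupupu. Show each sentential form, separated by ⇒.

S ⇒ uSu   [S → u S u]
uSu ⇒ upSpu   [S → p S p]
upSpu ⇒ upuSupu   [S → u S u]
upuSupu ⇒ upupSpupu   [S → p S p]
upupSpupu ⇒ upupuSupupu   [S → u S u]
upupuSupupu ⇒ upupupupupu   [S → p]

S ⇒ uSu ⇒ upSpu ⇒ upuSupu ⇒ upupSpupu ⇒ upupuSupupu ⇒ upupupupupu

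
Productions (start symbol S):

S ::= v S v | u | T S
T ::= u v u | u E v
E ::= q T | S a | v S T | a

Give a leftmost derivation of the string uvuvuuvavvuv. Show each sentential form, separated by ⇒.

S ⇒ TS ⇒ uEvS ⇒ uSavS ⇒ uvSvavS ⇒ uvTSvavS ⇒ uvuvuSvavS ⇒ uvuvuuvavS ⇒ uvuvuuvavvSv ⇒ uvuvuuvavvuv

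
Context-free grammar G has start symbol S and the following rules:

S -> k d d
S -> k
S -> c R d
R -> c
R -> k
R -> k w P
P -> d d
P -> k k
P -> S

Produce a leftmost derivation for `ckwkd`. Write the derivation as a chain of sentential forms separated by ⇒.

S ⇒ cRd ⇒ ckwPd ⇒ ckwSd ⇒ ckwkd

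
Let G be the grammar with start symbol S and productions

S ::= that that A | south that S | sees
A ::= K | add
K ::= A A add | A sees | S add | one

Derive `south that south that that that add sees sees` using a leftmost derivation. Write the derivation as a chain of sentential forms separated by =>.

S => south that S   [S ::= south that S]
south that S => south that south that S   [S ::= south that S]
south that south that S => south that south that that that A   [S ::= that that A]
south that south that that that A => south that south that that that K   [A ::= K]
south that south that that that K => south that south that that that A sees   [K ::= A sees]
south that south that that that A sees => south that south that that that K sees   [A ::= K]
south that south that that that K sees => south that south that that that A sees sees   [K ::= A sees]
south that south that that that A sees sees => south that south that that that add sees sees   [A ::= add]

S => south that S => south that south that S => south that south that that that A => south that south that that that K => south that south that that that A sees => south that south that that that K sees => south that south that that that A sees sees => south that south that that that add sees sees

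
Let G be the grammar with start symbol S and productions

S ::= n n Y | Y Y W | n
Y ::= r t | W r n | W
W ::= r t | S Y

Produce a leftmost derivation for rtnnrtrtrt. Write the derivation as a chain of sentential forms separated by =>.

S => YYW => WYW => rtYW => rtWW => rtSYW => rtnnYYW => rtnnWYW => rtnnrtYW => rtnnrtrtW => rtnnrtrtrt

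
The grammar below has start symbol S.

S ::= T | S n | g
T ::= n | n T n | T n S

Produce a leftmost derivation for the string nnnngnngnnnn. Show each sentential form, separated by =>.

S => Sn   [S ::= S n]
Sn => Tn   [S ::= T]
Tn => TnSn   [T ::= T n S]
TnSn => nTnnSn   [T ::= n T n]
nTnnSn => nTnSnnSn   [T ::= T n S]
nTnSnnSn => nnTnnSnnSn   [T ::= n T n]
nnTnnSnnSn => nnTnSnnSnnSn   [T ::= T n S]
nnTnSnnSnnSn => nnnnSnnSnnSn   [T ::= n]
nnnnSnnSnnSn => nnnngnnSnnSn   [S ::= g]
nnnngnnSnnSn => nnnngnngnnSn   [S ::= g]
nnnngnngnnSn => nnnngnngnnTn   [S ::= T]
nnnngnngnnTn => nnnngnngnnnn   [T ::= n]

S=>Sn=>Tn=>TnSn=>nTnnSn=>nTnSnnSn=>nnTnnSnnSn=>nnTnSnnSnnSn=>nnnnSnnSnnSn=>nnnngnnSnnSn=>nnnngnngnnSn=>nnnngnngnnTn=>nnnngnngnnnn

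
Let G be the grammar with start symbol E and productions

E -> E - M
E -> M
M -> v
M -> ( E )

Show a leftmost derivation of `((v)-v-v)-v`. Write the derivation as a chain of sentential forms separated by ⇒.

E ⇒ E-M   [E -> E - M]
E-M ⇒ M-M   [E -> M]
M-M ⇒ (E)-M   [M -> ( E )]
(E)-M ⇒ (E-M)-M   [E -> E - M]
(E-M)-M ⇒ (E-M-M)-M   [E -> E - M]
(E-M-M)-M ⇒ (M-M-M)-M   [E -> M]
(M-M-M)-M ⇒ ((E)-M-M)-M   [M -> ( E )]
((E)-M-M)-M ⇒ ((M)-M-M)-M   [E -> M]
((M)-M-M)-M ⇒ ((v)-M-M)-M   [M -> v]
((v)-M-M)-M ⇒ ((v)-v-M)-M   [M -> v]
((v)-v-M)-M ⇒ ((v)-v-v)-M   [M -> v]
((v)-v-v)-M ⇒ ((v)-v-v)-v   [M -> v]

E ⇒ E-M ⇒ M-M ⇒ (E)-M ⇒ (E-M)-M ⇒ (E-M-M)-M ⇒ (M-M-M)-M ⇒ ((E)-M-M)-M ⇒ ((M)-M-M)-M ⇒ ((v)-M-M)-M ⇒ ((v)-v-M)-M ⇒ ((v)-v-v)-M ⇒ ((v)-v-v)-v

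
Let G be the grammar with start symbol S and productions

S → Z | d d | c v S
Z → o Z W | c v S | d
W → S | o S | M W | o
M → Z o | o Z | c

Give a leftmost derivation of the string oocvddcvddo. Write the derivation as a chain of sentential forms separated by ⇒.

S ⇒ Z ⇒ oZW ⇒ ooZWW ⇒ oocvSWW ⇒ oocvddWW ⇒ oocvddSW ⇒ oocvddcvSW ⇒ oocvddcvddW ⇒ oocvddcvddo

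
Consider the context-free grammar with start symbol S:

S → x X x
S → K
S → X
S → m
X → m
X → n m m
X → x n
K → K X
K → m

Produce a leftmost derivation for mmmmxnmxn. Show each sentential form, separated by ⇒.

S ⇒ K ⇒ KX ⇒ KXX ⇒ KXXX ⇒ KXXXX ⇒ KXXXXX ⇒ KXXXXXX ⇒ mXXXXXX ⇒ mmXXXXX ⇒ mmmXXXX ⇒ mmmmXXX ⇒ mmmmxnXX ⇒ mmmmxnmX ⇒ mmmmxnmxn

S ⇒ K   [S → K]
K ⇒ KX   [K → K X]
KX ⇒ KXX   [K → K X]
KXX ⇒ KXXX   [K → K X]
KXXX ⇒ KXXXX   [K → K X]
KXXXX ⇒ KXXXXX   [K → K X]
KXXXXX ⇒ KXXXXXX   [K → K X]
KXXXXXX ⇒ mXXXXXX   [K → m]
mXXXXXX ⇒ mmXXXXX   [X → m]
mmXXXXX ⇒ mmmXXXX   [X → m]
mmmXXXX ⇒ mmmmXXX   [X → m]
mmmmXXX ⇒ mmmmxnXX   [X → x n]
mmmmxnXX ⇒ mmmmxnmX   [X → m]
mmmmxnmX ⇒ mmmmxnmxn   [X → x n]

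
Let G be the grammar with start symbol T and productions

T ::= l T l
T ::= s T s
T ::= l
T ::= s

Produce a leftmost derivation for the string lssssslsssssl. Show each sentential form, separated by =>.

T => lTl => lsTsl => lssTssl => lsssTsssl => lssssTssssl => lsssssTsssssl => lssssslsssssl

T => lTl   [T ::= l T l]
lTl => lsTsl   [T ::= s T s]
lsTsl => lssTssl   [T ::= s T s]
lssTssl => lsssTsssl   [T ::= s T s]
lsssTsssl => lssssTssssl   [T ::= s T s]
lssssTssssl => lsssssTsssssl   [T ::= s T s]
lsssssTsssssl => lssssslsssssl   [T ::= l]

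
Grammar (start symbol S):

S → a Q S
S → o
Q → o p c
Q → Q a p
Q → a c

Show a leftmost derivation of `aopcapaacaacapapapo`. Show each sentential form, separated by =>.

S => aQS   [S → a Q S]
aQS => aQapS   [Q → Q a p]
aQapS => aopcapS   [Q → o p c]
aopcapS => aopcapaQS   [S → a Q S]
aopcapaQS => aopcapaacS   [Q → a c]
aopcapaacS => aopcapaacaQS   [S → a Q S]
aopcapaacaQS => aopcapaacaQapS   [Q → Q a p]
aopcapaacaQapS => aopcapaacaQapapS   [Q → Q a p]
aopcapaacaQapapS => aopcapaacaQapapapS   [Q → Q a p]
aopcapaacaQapapapS => aopcapaacaacapapapS   [Q → a c]
aopcapaacaacapapapS => aopcapaacaacapapapo   [S → o]

S => aQS => aQapS => aopcapS => aopcapaQS => aopcapaacS => aopcapaacaQS => aopcapaacaQapS => aopcapaacaQapapS => aopcapaacaQapapapS => aopcapaacaacapapapS => aopcapaacaacapapapo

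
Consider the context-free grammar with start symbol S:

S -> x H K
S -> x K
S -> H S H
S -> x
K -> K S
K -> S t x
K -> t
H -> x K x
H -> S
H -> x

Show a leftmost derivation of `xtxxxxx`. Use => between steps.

S => HSH => xKxSH => xKSxSH => xKSSxSH => xtSSxSH => xtxSxSH => xtxxxSH => xtxxxxH => xtxxxxx

S => HSH   [S -> H S H]
HSH => xKxSH   [H -> x K x]
xKxSH => xKSxSH   [K -> K S]
xKSxSH => xKSSxSH   [K -> K S]
xKSSxSH => xtSSxSH   [K -> t]
xtSSxSH => xtxSxSH   [S -> x]
xtxSxSH => xtxxxSH   [S -> x]
xtxxxSH => xtxxxxH   [S -> x]
xtxxxxH => xtxxxxx   [H -> x]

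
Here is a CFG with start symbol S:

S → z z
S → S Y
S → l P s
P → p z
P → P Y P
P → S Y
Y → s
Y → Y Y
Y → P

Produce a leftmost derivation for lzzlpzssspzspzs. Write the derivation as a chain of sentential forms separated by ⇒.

S ⇒ lPs ⇒ lPYPs ⇒ lSYYPs ⇒ lzzYYPs ⇒ lzzPYPs ⇒ lzzPYPYPs ⇒ lzzSYYPYPs ⇒ lzzlPsYYPYPs ⇒ lzzlpzsYYPYPs ⇒ lzzlpzssYPYPs ⇒ lzzlpzsssPYPs ⇒ lzzlpzssspzYPs ⇒ lzzlpzssspzsPs ⇒ lzzlpzssspzspzs

S ⇒ lPs   [S → l P s]
lPs ⇒ lPYPs   [P → P Y P]
lPYPs ⇒ lSYYPs   [P → S Y]
lSYYPs ⇒ lzzYYPs   [S → z z]
lzzYYPs ⇒ lzzPYPs   [Y → P]
lzzPYPs ⇒ lzzPYPYPs   [P → P Y P]
lzzPYPYPs ⇒ lzzSYYPYPs   [P → S Y]
lzzSYYPYPs ⇒ lzzlPsYYPYPs   [S → l P s]
lzzlPsYYPYPs ⇒ lzzlpzsYYPYPs   [P → p z]
lzzlpzsYYPYPs ⇒ lzzlpzssYPYPs   [Y → s]
lzzlpzssYPYPs ⇒ lzzlpzsssPYPs   [Y → s]
lzzlpzsssPYPs ⇒ lzzlpzssspzYPs   [P → p z]
lzzlpzssspzYPs ⇒ lzzlpzssspzsPs   [Y → s]
lzzlpzssspzsPs ⇒ lzzlpzssspzspzs   [P → p z]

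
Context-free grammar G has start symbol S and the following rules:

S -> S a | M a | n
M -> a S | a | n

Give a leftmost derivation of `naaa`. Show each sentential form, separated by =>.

S => Sa => Saa => Maaa => naaa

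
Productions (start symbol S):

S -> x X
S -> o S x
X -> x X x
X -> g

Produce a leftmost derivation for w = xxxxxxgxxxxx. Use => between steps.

S => xX   [S -> x X]
xX => xxXx   [X -> x X x]
xxXx => xxxXxx   [X -> x X x]
xxxXxx => xxxxXxxx   [X -> x X x]
xxxxXxxx => xxxxxXxxxx   [X -> x X x]
xxxxxXxxxx => xxxxxxXxxxxx   [X -> x X x]
xxxxxxXxxxxx => xxxxxxgxxxxx   [X -> g]

S=>xX=>xxXx=>xxxXxx=>xxxxXxxx=>xxxxxXxxxx=>xxxxxxXxxxxx=>xxxxxxgxxxxx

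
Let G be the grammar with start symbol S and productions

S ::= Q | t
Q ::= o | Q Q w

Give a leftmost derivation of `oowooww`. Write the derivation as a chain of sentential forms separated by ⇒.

S ⇒ Q   [S ::= Q]
Q ⇒ QQw   [Q ::= Q Q w]
QQw ⇒ QQwQw   [Q ::= Q Q w]
QQwQw ⇒ oQwQw   [Q ::= o]
oQwQw ⇒ oowQw   [Q ::= o]
oowQw ⇒ oowQQww   [Q ::= Q Q w]
oowQQww ⇒ oowoQww   [Q ::= o]
oowoQww ⇒ oowooww   [Q ::= o]

S ⇒ Q ⇒ QQw ⇒ QQwQw ⇒ oQwQw ⇒ oowQw ⇒ oowQQww ⇒ oowoQww ⇒ oowooww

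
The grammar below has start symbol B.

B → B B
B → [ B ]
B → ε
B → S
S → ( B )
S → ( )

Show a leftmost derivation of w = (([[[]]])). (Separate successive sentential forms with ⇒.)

B ⇒ BB ⇒ SB ⇒ (B)B ⇒ (S)B ⇒ ((B))B ⇒ (([B]))B ⇒ (([[B]]))B ⇒ (([[[B]]]))B ⇒ (([[[]]]))B ⇒ (([[[]]]))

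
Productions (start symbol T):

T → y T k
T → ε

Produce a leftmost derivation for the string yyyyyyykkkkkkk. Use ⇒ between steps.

T ⇒ yTk ⇒ yyTkk ⇒ yyyTkkk ⇒ yyyyTkkkk ⇒ yyyyyTkkkkk ⇒ yyyyyyTkkkkkk ⇒ yyyyyyyTkkkkkkk ⇒ yyyyyyykkkkkkk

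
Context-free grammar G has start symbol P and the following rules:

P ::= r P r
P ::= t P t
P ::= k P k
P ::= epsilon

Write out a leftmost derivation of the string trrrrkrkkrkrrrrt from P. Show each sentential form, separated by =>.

P => tPt   [P ::= t P t]
tPt => trPrt   [P ::= r P r]
trPrt => trrPrrt   [P ::= r P r]
trrPrrt => trrrPrrrt   [P ::= r P r]
trrrPrrrt => trrrrPrrrrt   [P ::= r P r]
trrrrPrrrrt => trrrrkPkrrrrt   [P ::= k P k]
trrrrkPkrrrrt => trrrrkrPrkrrrrt   [P ::= r P r]
trrrrkrPrkrrrrt => trrrrkrkPkrkrrrrt   [P ::= k P k]
trrrrkrkPkrkrrrrt => trrrrkrkkrkrrrrt   [P ::= epsilon]

P => tPt => trPrt => trrPrrt => trrrPrrrt => trrrrPrrrrt => trrrrkPkrrrrt => trrrrkrPrkrrrrt => trrrrkrkPkrkrrrrt => trrrrkrkkrkrrrrt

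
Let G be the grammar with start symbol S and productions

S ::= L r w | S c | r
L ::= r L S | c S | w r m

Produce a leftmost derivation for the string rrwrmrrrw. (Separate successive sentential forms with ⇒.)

S ⇒ Lrw ⇒ rLSrw ⇒ rrLSSrw ⇒ rrwrmSSrw ⇒ rrwrmrSrw ⇒ rrwrmrrrw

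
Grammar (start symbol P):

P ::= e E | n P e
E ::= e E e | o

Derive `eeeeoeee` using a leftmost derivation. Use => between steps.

P => eE   [P ::= e E]
eE => eeEe   [E ::= e E e]
eeEe => eeeEee   [E ::= e E e]
eeeEee => eeeeEeee   [E ::= e E e]
eeeeEeee => eeeeoeee   [E ::= o]

P => eE => eeEe => eeeEee => eeeeEeee => eeeeoeee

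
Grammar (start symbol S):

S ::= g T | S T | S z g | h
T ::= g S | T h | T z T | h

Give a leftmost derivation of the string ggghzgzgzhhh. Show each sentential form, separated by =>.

S => ST   [S ::= S T]
ST => STT   [S ::= S T]
STT => gTTT   [S ::= g T]
gTTT => gTzTTT   [T ::= T z T]
gTzTTT => ggSzTTT   [T ::= g S]
ggSzTTT => ggSzgzTTT   [S ::= S z g]
ggSzgzTTT => ggSzgzgzTTT   [S ::= S z g]
ggSzgzgzTTT => gggTzgzgzTTT   [S ::= g T]
gggTzgzgzTTT => ggghzgzgzTTT   [T ::= h]
ggghzgzgzTTT => ggghzgzgzhTT   [T ::= h]
ggghzgzgzhTT => ggghzgzgzhhT   [T ::= h]
ggghzgzgzhhT => ggghzgzgzhhh   [T ::= h]

S=>ST=>STT=>gTTT=>gTzTTT=>ggSzTTT=>ggSzgzTTT=>ggSzgzgzTTT=>gggTzgzgzTTT=>ggghzgzgzTTT=>ggghzgzgzhTT=>ggghzgzgzhhT=>ggghzgzgzhhh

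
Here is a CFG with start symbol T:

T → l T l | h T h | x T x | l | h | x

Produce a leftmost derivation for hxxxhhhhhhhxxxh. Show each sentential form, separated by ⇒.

T ⇒ hTh ⇒ hxTxh ⇒ hxxTxxh ⇒ hxxxTxxxh ⇒ hxxxhThxxxh ⇒ hxxxhhThhxxxh ⇒ hxxxhhhThhhxxxh ⇒ hxxxhhhhhhhxxxh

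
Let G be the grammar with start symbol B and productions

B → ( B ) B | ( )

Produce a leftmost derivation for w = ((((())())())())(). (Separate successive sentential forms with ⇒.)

B ⇒ (B)B ⇒ ((B)B)B ⇒ (((B)B)B)B ⇒ ((((B)B)B)B)B ⇒ ((((())B)B)B)B ⇒ ((((())())B)B)B ⇒ ((((())())())B)B ⇒ ((((())())())())B ⇒ ((((())())())())()

B ⇒ (B)B   [B → ( B ) B]
(B)B ⇒ ((B)B)B   [B → ( B ) B]
((B)B)B ⇒ (((B)B)B)B   [B → ( B ) B]
(((B)B)B)B ⇒ ((((B)B)B)B)B   [B → ( B ) B]
((((B)B)B)B)B ⇒ ((((())B)B)B)B   [B → ( )]
((((())B)B)B)B ⇒ ((((())())B)B)B   [B → ( )]
((((())())B)B)B ⇒ ((((())())())B)B   [B → ( )]
((((())())())B)B ⇒ ((((())())())())B   [B → ( )]
((((())())())())B ⇒ ((((())())())())()   [B → ( )]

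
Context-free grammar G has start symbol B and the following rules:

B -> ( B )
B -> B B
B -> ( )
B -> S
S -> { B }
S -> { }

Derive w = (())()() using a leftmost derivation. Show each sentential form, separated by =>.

B => BB => BBB => (B)BB => (())BB => (())()B => (())()()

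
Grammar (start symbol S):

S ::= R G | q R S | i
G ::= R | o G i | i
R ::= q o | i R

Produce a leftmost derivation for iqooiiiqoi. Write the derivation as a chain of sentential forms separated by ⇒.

S ⇒ RG ⇒ iRG ⇒ iqoG ⇒ iqooGi ⇒ iqooRi ⇒ iqooiRi ⇒ iqooiiRi ⇒ iqooiiiRi ⇒ iqooiiiqoi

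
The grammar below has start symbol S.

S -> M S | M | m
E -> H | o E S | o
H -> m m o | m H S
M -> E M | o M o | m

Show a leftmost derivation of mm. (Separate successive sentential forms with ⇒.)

S ⇒ MS   [S -> M S]
MS ⇒ mS   [M -> m]
mS ⇒ mM   [S -> M]
mM ⇒ mm   [M -> m]

S⇒MS⇒mS⇒mM⇒mm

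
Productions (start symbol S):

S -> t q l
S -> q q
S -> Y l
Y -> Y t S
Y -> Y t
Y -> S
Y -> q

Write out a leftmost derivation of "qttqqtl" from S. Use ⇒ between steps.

S ⇒ Yl ⇒ Ytl ⇒ YtStl ⇒ YttStl ⇒ qttStl ⇒ qttqqtl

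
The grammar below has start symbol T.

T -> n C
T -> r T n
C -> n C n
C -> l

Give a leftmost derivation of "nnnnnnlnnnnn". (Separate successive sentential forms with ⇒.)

T ⇒ nC ⇒ nnCn ⇒ nnnCnn ⇒ nnnnCnnn ⇒ nnnnnCnnnn ⇒ nnnnnnCnnnnn ⇒ nnnnnnlnnnnn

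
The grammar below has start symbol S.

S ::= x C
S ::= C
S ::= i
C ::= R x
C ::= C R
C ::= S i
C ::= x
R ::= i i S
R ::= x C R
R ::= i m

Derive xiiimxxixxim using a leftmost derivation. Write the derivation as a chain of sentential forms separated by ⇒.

S ⇒ C ⇒ CR ⇒ SiR ⇒ xCiR ⇒ xRxiR ⇒ xiiSxiR ⇒ xiiCxiR ⇒ xiiRxxiR ⇒ xiiimxxiR ⇒ xiiimxxixCR ⇒ xiiimxxixxR ⇒ xiiimxxixxim

S ⇒ C   [S ::= C]
C ⇒ CR   [C ::= C R]
CR ⇒ SiR   [C ::= S i]
SiR ⇒ xCiR   [S ::= x C]
xCiR ⇒ xRxiR   [C ::= R x]
xRxiR ⇒ xiiSxiR   [R ::= i i S]
xiiSxiR ⇒ xiiCxiR   [S ::= C]
xiiCxiR ⇒ xiiRxxiR   [C ::= R x]
xiiRxxiR ⇒ xiiimxxiR   [R ::= i m]
xiiimxxiR ⇒ xiiimxxixCR   [R ::= x C R]
xiiimxxixCR ⇒ xiiimxxixxR   [C ::= x]
xiiimxxixxR ⇒ xiiimxxixxim   [R ::= i m]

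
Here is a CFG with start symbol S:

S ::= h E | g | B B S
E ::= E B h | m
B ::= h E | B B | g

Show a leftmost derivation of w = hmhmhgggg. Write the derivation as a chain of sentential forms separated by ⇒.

S ⇒ BBS ⇒ BBBS ⇒ BBBBS ⇒ hEBBBS ⇒ hEBhBBBS ⇒ hmBhBBBS ⇒ hmhEhBBBS ⇒ hmhmhBBBS ⇒ hmhmhgBBS ⇒ hmhmhggBS ⇒ hmhmhgggS ⇒ hmhmhgggg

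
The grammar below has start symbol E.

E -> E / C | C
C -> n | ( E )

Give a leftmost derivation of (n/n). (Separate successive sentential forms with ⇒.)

E⇒C⇒(E)⇒(E/C)⇒(C/C)⇒(n/C)⇒(n/n)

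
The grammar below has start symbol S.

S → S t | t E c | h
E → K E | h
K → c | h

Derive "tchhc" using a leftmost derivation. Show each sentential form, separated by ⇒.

S⇒tEc⇒tKEc⇒tcEc⇒tcKEc⇒tchEc⇒tchhc

S ⇒ tEc   [S → t E c]
tEc ⇒ tKEc   [E → K E]
tKEc ⇒ tcEc   [K → c]
tcEc ⇒ tcKEc   [E → K E]
tcKEc ⇒ tchEc   [K → h]
tchEc ⇒ tchhc   [E → h]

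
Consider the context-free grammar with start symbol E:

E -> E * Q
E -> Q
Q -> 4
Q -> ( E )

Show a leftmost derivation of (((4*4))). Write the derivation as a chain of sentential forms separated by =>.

E => Q   [E -> Q]
Q => (E)   [Q -> ( E )]
(E) => (Q)   [E -> Q]
(Q) => ((E))   [Q -> ( E )]
((E)) => ((Q))   [E -> Q]
((Q)) => (((E)))   [Q -> ( E )]
(((E))) => (((E*Q)))   [E -> E * Q]
(((E*Q))) => (((Q*Q)))   [E -> Q]
(((Q*Q))) => (((4*Q)))   [Q -> 4]
(((4*Q))) => (((4*4)))   [Q -> 4]

E=>Q=>(E)=>(Q)=>((E))=>((Q))=>(((E)))=>(((E*Q)))=>(((Q*Q)))=>(((4*Q)))=>(((4*4)))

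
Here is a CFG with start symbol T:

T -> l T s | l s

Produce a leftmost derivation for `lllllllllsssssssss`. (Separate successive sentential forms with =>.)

T => lTs => llTss => lllTsss => llllTssss => lllllTsssss => llllllTssssss => lllllllTsssssss => llllllllTssssssss => lllllllllsssssssss

T => lTs   [T -> l T s]
lTs => llTss   [T -> l T s]
llTss => lllTsss   [T -> l T s]
lllTsss => llllTssss   [T -> l T s]
llllTssss => lllllTsssss   [T -> l T s]
lllllTsssss => llllllTssssss   [T -> l T s]
llllllTssssss => lllllllTsssssss   [T -> l T s]
lllllllTsssssss => llllllllTssssssss   [T -> l T s]
llllllllTssssssss => lllllllllsssssssss   [T -> l s]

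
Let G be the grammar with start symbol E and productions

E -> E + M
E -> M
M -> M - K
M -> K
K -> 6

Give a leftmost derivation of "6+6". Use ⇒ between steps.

E ⇒ E+M ⇒ M+M ⇒ K+M ⇒ 6+M ⇒ 6+K ⇒ 6+6

E ⇒ E+M   [E -> E + M]
E+M ⇒ M+M   [E -> M]
M+M ⇒ K+M   [M -> K]
K+M ⇒ 6+M   [K -> 6]
6+M ⇒ 6+K   [M -> K]
6+K ⇒ 6+6   [K -> 6]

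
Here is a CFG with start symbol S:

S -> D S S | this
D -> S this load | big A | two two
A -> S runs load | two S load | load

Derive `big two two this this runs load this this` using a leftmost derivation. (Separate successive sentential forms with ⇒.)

S ⇒ D S S   [S -> D S S]
D S S ⇒ big A S S   [D -> big A]
big A S S ⇒ big S runs load S S   [A -> S runs load]
big S runs load S S ⇒ big D S S runs load S S   [S -> D S S]
big D S S runs load S S ⇒ big two two S S runs load S S   [D -> two two]
big two two S S runs load S S ⇒ big two two this S runs load S S   [S -> this]
big two two this S runs load S S ⇒ big two two this this runs load S S   [S -> this]
big two two this this runs load S S ⇒ big two two this this runs load this S   [S -> this]
big two two this this runs load this S ⇒ big two two this this runs load this this   [S -> this]

S ⇒ D S S ⇒ big A S S ⇒ big S runs load S S ⇒ big D S S runs load S S ⇒ big two two S S runs load S S ⇒ big two two this S runs load S S ⇒ big two two this this runs load S S ⇒ big two two this this runs load this S ⇒ big two two this this runs load this this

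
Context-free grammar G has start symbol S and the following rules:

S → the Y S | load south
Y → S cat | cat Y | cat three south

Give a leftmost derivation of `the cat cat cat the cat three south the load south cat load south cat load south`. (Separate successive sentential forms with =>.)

S => the Y S => the cat Y S => the cat cat Y S => the cat cat cat Y S => the cat cat cat S cat S => the cat cat cat the Y S cat S => the cat cat cat the cat three south S cat S => the cat cat cat the cat three south the Y S cat S => the cat cat cat the cat three south the S cat S cat S => the cat cat cat the cat three south the load south cat S cat S => the cat cat cat the cat three south the load south cat load south cat S => the cat cat cat the cat three south the load south cat load south cat load south

S => the Y S   [S → the Y S]
the Y S => the cat Y S   [Y → cat Y]
the cat Y S => the cat cat Y S   [Y → cat Y]
the cat cat Y S => the cat cat cat Y S   [Y → cat Y]
the cat cat cat Y S => the cat cat cat S cat S   [Y → S cat]
the cat cat cat S cat S => the cat cat cat the Y S cat S   [S → the Y S]
the cat cat cat the Y S cat S => the cat cat cat the cat three south S cat S   [Y → cat three south]
the cat cat cat the cat three south S cat S => the cat cat cat the cat three south the Y S cat S   [S → the Y S]
the cat cat cat the cat three south the Y S cat S => the cat cat cat the cat three south the S cat S cat S   [Y → S cat]
the cat cat cat the cat three south the S cat S cat S => the cat cat cat the cat three south the load south cat S cat S   [S → load south]
the cat cat cat the cat three south the load south cat S cat S => the cat cat cat the cat three south the load south cat load south cat S   [S → load south]
the cat cat cat the cat three south the load south cat load south cat S => the cat cat cat the cat three south the load south cat load south cat load south   [S → load south]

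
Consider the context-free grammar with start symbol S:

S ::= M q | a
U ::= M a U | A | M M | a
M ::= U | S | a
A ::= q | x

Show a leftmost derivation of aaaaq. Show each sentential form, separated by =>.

S=>Mq=>Uq=>MaUq=>SaUq=>aaUq=>aaMMq=>aaUMq=>aaaMq=>aaaaq

S => Mq   [S ::= M q]
Mq => Uq   [M ::= U]
Uq => MaUq   [U ::= M a U]
MaUq => SaUq   [M ::= S]
SaUq => aaUq   [S ::= a]
aaUq => aaMMq   [U ::= M M]
aaMMq => aaUMq   [M ::= U]
aaUMq => aaaMq   [U ::= a]
aaaMq => aaaaq   [M ::= a]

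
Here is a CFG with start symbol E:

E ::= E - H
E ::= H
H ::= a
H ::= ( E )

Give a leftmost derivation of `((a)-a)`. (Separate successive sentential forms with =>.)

E => H => (E) => (E-H) => (H-H) => ((E)-H) => ((H)-H) => ((a)-H) => ((a)-a)

E => H   [E ::= H]
H => (E)   [H ::= ( E )]
(E) => (E-H)   [E ::= E - H]
(E-H) => (H-H)   [E ::= H]
(H-H) => ((E)-H)   [H ::= ( E )]
((E)-H) => ((H)-H)   [E ::= H]
((H)-H) => ((a)-H)   [H ::= a]
((a)-H) => ((a)-a)   [H ::= a]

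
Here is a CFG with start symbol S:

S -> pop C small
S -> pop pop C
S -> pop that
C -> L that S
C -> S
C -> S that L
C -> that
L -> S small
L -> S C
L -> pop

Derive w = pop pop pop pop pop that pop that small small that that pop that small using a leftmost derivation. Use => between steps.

S => pop C small   [S -> pop C small]
pop C small => pop S small   [C -> S]
pop S small => pop pop pop C small   [S -> pop pop C]
pop pop pop C small => pop pop pop L that S small   [C -> L that S]
pop pop pop L that S small => pop pop pop S C that S small   [L -> S C]
pop pop pop S C that S small => pop pop pop pop C small C that S small   [S -> pop C small]
pop pop pop pop C small C that S small => pop pop pop pop L that S small C that S small   [C -> L that S]
pop pop pop pop L that S small C that S small => pop pop pop pop pop that S small C that S small   [L -> pop]
pop pop pop pop pop that S small C that S small => pop pop pop pop pop that pop C small small C that S small   [S -> pop C small]
pop pop pop pop pop that pop C small small C that S small => pop pop pop pop pop that pop that small small C that S small   [C -> that]
pop pop pop pop pop that pop that small small C that S small => pop pop pop pop pop that pop that small small that that S small   [C -> that]
pop pop pop pop pop that pop that small small that that S small => pop pop pop pop pop that pop that small small that that pop that small   [S -> pop that]

S => pop C small => pop S small => pop pop pop C small => pop pop pop L that S small => pop pop pop S C that S small => pop pop pop pop C small C that S small => pop pop pop pop L that S small C that S small => pop pop pop pop pop that S small C that S small => pop pop pop pop pop that pop C small small C that S small => pop pop pop pop pop that pop that small small C that S small => pop pop pop pop pop that pop that small small that that S small => pop pop pop pop pop that pop that small small that that pop that small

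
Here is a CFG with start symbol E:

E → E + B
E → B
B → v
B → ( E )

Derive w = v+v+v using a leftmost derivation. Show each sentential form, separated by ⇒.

E ⇒ E+B ⇒ E+B+B ⇒ B+B+B ⇒ v+B+B ⇒ v+v+B ⇒ v+v+v

E ⇒ E+B   [E → E + B]
E+B ⇒ E+B+B   [E → E + B]
E+B+B ⇒ B+B+B   [E → B]
B+B+B ⇒ v+B+B   [B → v]
v+B+B ⇒ v+v+B   [B → v]
v+v+B ⇒ v+v+v   [B → v]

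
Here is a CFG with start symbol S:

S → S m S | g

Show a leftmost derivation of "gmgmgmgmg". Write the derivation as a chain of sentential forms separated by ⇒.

S ⇒ SmS   [S → S m S]
SmS ⇒ SmSmS   [S → S m S]
SmSmS ⇒ SmSmSmS   [S → S m S]
SmSmSmS ⇒ gmSmSmS   [S → g]
gmSmSmS ⇒ gmSmSmSmS   [S → S m S]
gmSmSmSmS ⇒ gmgmSmSmS   [S → g]
gmgmSmSmS ⇒ gmgmgmSmS   [S → g]
gmgmgmSmS ⇒ gmgmgmgmS   [S → g]
gmgmgmgmS ⇒ gmgmgmgmg   [S → g]

S ⇒ SmS ⇒ SmSmS ⇒ SmSmSmS ⇒ gmSmSmS ⇒ gmSmSmSmS ⇒ gmgmSmSmS ⇒ gmgmgmSmS ⇒ gmgmgmgmS ⇒ gmgmgmgmg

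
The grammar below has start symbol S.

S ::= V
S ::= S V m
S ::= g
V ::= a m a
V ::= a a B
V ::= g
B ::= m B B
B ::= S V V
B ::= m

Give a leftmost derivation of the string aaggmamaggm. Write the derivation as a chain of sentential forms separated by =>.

S => SVm => VVm => aaBVm => aaSVVVm => aaSVmVVVm => aagVmVVVm => aaggmVVVm => aaggmamaVVm => aaggmamagVm => aaggmamaggm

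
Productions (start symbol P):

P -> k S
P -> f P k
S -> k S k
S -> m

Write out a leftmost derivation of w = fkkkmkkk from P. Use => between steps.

P => fPk => fkSk => fkkSkk => fkkkSkkk => fkkkmkkk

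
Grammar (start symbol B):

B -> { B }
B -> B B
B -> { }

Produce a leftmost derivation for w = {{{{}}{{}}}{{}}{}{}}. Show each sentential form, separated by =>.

B => {B}   [B -> { B }]
{B} => {BB}   [B -> B B]
{BB} => {{B}B}   [B -> { B }]
{{B}B} => {{BB}B}   [B -> B B]
{{BB}B} => {{{B}B}B}   [B -> { B }]
{{{B}B}B} => {{{{}}B}B}   [B -> { }]
{{{{}}B}B} => {{{{}}{B}}B}   [B -> { B }]
{{{{}}{B}}B} => {{{{}}{{}}}B}   [B -> { }]
{{{{}}{{}}}B} => {{{{}}{{}}}BB}   [B -> B B]
{{{{}}{{}}}BB} => {{{{}}{{}}}BBB}   [B -> B B]
{{{{}}{{}}}BBB} => {{{{}}{{}}}{B}BB}   [B -> { B }]
{{{{}}{{}}}{B}BB} => {{{{}}{{}}}{{}}BB}   [B -> { }]
{{{{}}{{}}}{{}}BB} => {{{{}}{{}}}{{}}{}B}   [B -> { }]
{{{{}}{{}}}{{}}{}B} => {{{{}}{{}}}{{}}{}{}}   [B -> { }]

B => {B} => {BB} => {{B}B} => {{BB}B} => {{{B}B}B} => {{{{}}B}B} => {{{{}}{B}}B} => {{{{}}{{}}}B} => {{{{}}{{}}}BB} => {{{{}}{{}}}BBB} => {{{{}}{{}}}{B}BB} => {{{{}}{{}}}{{}}BB} => {{{{}}{{}}}{{}}{}B} => {{{{}}{{}}}{{}}{}{}}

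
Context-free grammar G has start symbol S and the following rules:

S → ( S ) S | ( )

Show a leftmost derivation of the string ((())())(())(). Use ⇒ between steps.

S⇒(S)S⇒((S)S)S⇒((())S)S⇒((())())S⇒((())())(S)S⇒((())())(())S⇒((())())(())()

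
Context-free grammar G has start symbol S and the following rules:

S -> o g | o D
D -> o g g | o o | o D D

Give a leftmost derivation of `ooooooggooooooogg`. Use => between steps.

S => oD => ooDD => oooDDD => ooooDDDD => oooooDDDDD => ooooooggDDDD => ooooooggooDDD => ooooooggooooDD => ooooooggooooooD => ooooooggooooooogg

S => oD   [S -> o D]
oD => ooDD   [D -> o D D]
ooDD => oooDDD   [D -> o D D]
oooDDD => ooooDDDD   [D -> o D D]
ooooDDDD => oooooDDDDD   [D -> o D D]
oooooDDDDD => ooooooggDDDD   [D -> o g g]
ooooooggDDDD => ooooooggooDDD   [D -> o o]
ooooooggooDDD => ooooooggooooDD   [D -> o o]
ooooooggooooDD => ooooooggooooooD   [D -> o o]
ooooooggooooooD => ooooooggooooooogg   [D -> o g g]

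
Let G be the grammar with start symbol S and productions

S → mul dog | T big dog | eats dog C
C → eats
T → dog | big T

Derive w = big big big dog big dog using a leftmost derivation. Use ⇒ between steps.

S ⇒ T big dog ⇒ big T big dog ⇒ big big T big dog ⇒ big big big T big dog ⇒ big big big dog big dog

S ⇒ T big dog   [S → T big dog]
T big dog ⇒ big T big dog   [T → big T]
big T big dog ⇒ big big T big dog   [T → big T]
big big T big dog ⇒ big big big T big dog   [T → big T]
big big big T big dog ⇒ big big big dog big dog   [T → dog]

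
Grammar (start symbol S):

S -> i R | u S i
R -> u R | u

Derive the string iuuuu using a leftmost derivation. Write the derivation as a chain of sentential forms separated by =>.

S => iR => iuR => iuuR => iuuuR => iuuuu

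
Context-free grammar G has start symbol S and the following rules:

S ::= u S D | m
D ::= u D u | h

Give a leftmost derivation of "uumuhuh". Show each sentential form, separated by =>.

S => uSD   [S ::= u S D]
uSD => uuSDD   [S ::= u S D]
uuSDD => uumDD   [S ::= m]
uumDD => uumuDuD   [D ::= u D u]
uumuDuD => uumuhuD   [D ::= h]
uumuhuD => uumuhuh   [D ::= h]

S => uSD => uuSDD => uumDD => uumuDuD => uumuhuD => uumuhuh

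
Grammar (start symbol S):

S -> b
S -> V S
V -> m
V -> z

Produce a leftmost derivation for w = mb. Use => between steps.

S => VS   [S -> V S]
VS => mS   [V -> m]
mS => mb   [S -> b]

S => VS => mS => mb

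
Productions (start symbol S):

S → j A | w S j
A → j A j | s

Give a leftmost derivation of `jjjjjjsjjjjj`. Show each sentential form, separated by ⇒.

S ⇒ jA ⇒ jjAj ⇒ jjjAjj ⇒ jjjjAjjj ⇒ jjjjjAjjjj ⇒ jjjjjjAjjjjj ⇒ jjjjjjsjjjjj

S ⇒ jA   [S → j A]
jA ⇒ jjAj   [A → j A j]
jjAj ⇒ jjjAjj   [A → j A j]
jjjAjj ⇒ jjjjAjjj   [A → j A j]
jjjjAjjj ⇒ jjjjjAjjjj   [A → j A j]
jjjjjAjjjj ⇒ jjjjjjAjjjjj   [A → j A j]
jjjjjjAjjjjj ⇒ jjjjjjsjjjjj   [A → s]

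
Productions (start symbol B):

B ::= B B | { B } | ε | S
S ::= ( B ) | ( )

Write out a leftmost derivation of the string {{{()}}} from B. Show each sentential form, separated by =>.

B => {B}   [B ::= { B }]
{B} => {{B}}   [B ::= { B }]
{{B}} => {{{B}}}   [B ::= { B }]
{{{B}}} => {{{S}}}   [B ::= S]
{{{S}}} => {{{()}}}   [S ::= ( )]

B => {B} => {{B}} => {{{B}}} => {{{S}}} => {{{()}}}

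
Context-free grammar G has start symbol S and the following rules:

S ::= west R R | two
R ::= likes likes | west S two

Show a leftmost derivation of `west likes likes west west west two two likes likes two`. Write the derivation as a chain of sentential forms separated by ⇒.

S ⇒ west R R ⇒ west likes likes R ⇒ west likes likes west S two ⇒ west likes likes west west R R two ⇒ west likes likes west west west S two R two ⇒ west likes likes west west west two two R two ⇒ west likes likes west west west two two likes likes two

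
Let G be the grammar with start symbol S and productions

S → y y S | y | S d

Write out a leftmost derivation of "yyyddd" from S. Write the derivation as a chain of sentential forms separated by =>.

S=>Sd=>Sdd=>yySdd=>yySddd=>yyyddd

S => Sd   [S → S d]
Sd => Sdd   [S → S d]
Sdd => yySdd   [S → y y S]
yySdd => yySddd   [S → S d]
yySddd => yyyddd   [S → y]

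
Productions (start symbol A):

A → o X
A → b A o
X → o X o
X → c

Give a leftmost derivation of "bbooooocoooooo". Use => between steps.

A => bAo   [A → b A o]
bAo => bbAoo   [A → b A o]
bbAoo => bboXoo   [A → o X]
bboXoo => bbooXooo   [X → o X o]
bbooXooo => bboooXoooo   [X → o X o]
bboooXoooo => bbooooXooooo   [X → o X o]
bbooooXooooo => bboooooXoooooo   [X → o X o]
bboooooXoooooo => bbooooocoooooo   [X → c]

A=>bAo=>bbAoo=>bboXoo=>bbooXooo=>bboooXoooo=>bbooooXooooo=>bboooooXoooooo=>bbooooocoooooo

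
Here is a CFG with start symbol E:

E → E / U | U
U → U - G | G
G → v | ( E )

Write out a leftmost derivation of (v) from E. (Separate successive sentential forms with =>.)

E => U   [E → U]
U => G   [U → G]
G => (E)   [G → ( E )]
(E) => (U)   [E → U]
(U) => (G)   [U → G]
(G) => (v)   [G → v]

E=>U=>G=>(E)=>(U)=>(G)=>(v)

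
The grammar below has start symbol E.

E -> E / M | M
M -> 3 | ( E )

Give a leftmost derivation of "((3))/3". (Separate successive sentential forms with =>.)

E=>E/M=>M/M=>(E)/M=>(M)/M=>((E))/M=>((M))/M=>((3))/M=>((3))/3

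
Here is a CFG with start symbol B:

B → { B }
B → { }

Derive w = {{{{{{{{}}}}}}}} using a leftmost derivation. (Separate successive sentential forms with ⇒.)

B⇒{B}⇒{{B}}⇒{{{B}}}⇒{{{{B}}}}⇒{{{{{B}}}}}⇒{{{{{{B}}}}}}⇒{{{{{{{B}}}}}}}⇒{{{{{{{{}}}}}}}}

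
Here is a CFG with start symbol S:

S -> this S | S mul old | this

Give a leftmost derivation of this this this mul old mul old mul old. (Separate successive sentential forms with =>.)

S => this S   [S -> this S]
this S => this S mul old   [S -> S mul old]
this S mul old => this S mul old mul old   [S -> S mul old]
this S mul old mul old => this S mul old mul old mul old   [S -> S mul old]
this S mul old mul old mul old => this this S mul old mul old mul old   [S -> this S]
this this S mul old mul old mul old => this this this mul old mul old mul old   [S -> this]

S => this S => this S mul old => this S mul old mul old => this S mul old mul old mul old => this this S mul old mul old mul old => this this this mul old mul old mul old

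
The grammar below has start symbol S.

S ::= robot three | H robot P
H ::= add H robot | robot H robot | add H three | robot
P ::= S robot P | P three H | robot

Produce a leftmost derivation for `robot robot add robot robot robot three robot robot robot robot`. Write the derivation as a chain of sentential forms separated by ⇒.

S ⇒ H robot P ⇒ robot robot P ⇒ robot robot S robot P ⇒ robot robot H robot P robot P ⇒ robot robot add H three robot P robot P ⇒ robot robot add robot H robot three robot P robot P ⇒ robot robot add robot robot robot three robot P robot P ⇒ robot robot add robot robot robot three robot robot robot P ⇒ robot robot add robot robot robot three robot robot robot robot

S ⇒ H robot P   [S ::= H robot P]
H robot P ⇒ robot robot P   [H ::= robot]
robot robot P ⇒ robot robot S robot P   [P ::= S robot P]
robot robot S robot P ⇒ robot robot H robot P robot P   [S ::= H robot P]
robot robot H robot P robot P ⇒ robot robot add H three robot P robot P   [H ::= add H three]
robot robot add H three robot P robot P ⇒ robot robot add robot H robot three robot P robot P   [H ::= robot H robot]
robot robot add robot H robot three robot P robot P ⇒ robot robot add robot robot robot three robot P robot P   [H ::= robot]
robot robot add robot robot robot three robot P robot P ⇒ robot robot add robot robot robot three robot robot robot P   [P ::= robot]
robot robot add robot robot robot three robot robot robot P ⇒ robot robot add robot robot robot three robot robot robot robot   [P ::= robot]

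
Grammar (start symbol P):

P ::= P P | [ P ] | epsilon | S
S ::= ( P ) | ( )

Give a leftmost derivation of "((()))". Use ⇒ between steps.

P ⇒ S ⇒ (P) ⇒ (S) ⇒ ((P)) ⇒ ((S)) ⇒ ((()))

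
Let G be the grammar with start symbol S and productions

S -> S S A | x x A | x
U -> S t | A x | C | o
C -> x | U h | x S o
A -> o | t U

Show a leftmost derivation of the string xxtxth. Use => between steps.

S=>xxA=>xxtU=>xxtC=>xxtUh=>xxtSth=>xxtxth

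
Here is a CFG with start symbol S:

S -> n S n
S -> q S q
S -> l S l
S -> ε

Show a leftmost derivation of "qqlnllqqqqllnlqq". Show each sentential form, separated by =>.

S => qSq => qqSqq => qqlSlqq => qqlnSnlqq => qqlnlSlnlqq => qqlnllSllnlqq => qqlnllqSqllnlqq => qqlnllqqSqqllnlqq => qqlnllqqqqllnlqq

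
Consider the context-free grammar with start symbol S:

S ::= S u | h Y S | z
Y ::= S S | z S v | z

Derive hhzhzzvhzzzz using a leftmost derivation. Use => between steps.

S => hYS => hSSS => hhYSSS => hhzSSS => hhzhYSSS => hhzhzSvSSS => hhzhzzvSSS => hhzhzzvhYSSS => hhzhzzvhzSSS => hhzhzzvhzzSS => hhzhzzvhzzzS => hhzhzzvhzzzz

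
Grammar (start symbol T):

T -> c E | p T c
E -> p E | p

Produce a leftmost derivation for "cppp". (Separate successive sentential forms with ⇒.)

T ⇒ cE   [T -> c E]
cE ⇒ cpE   [E -> p E]
cpE ⇒ cppE   [E -> p E]
cppE ⇒ cppp   [E -> p]

T⇒cE⇒cpE⇒cppE⇒cppp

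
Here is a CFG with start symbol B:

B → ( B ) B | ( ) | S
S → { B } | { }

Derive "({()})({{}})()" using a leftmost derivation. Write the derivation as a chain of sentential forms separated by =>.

B=>(B)B=>(S)B=>({B})B=>({()})B=>({()})(B)B=>({()})(S)B=>({()})({B})B=>({()})({S})B=>({()})({{}})B=>({()})({{}})()

B => (B)B   [B → ( B ) B]
(B)B => (S)B   [B → S]
(S)B => ({B})B   [S → { B }]
({B})B => ({()})B   [B → ( )]
({()})B => ({()})(B)B   [B → ( B ) B]
({()})(B)B => ({()})(S)B   [B → S]
({()})(S)B => ({()})({B})B   [S → { B }]
({()})({B})B => ({()})({S})B   [B → S]
({()})({S})B => ({()})({{}})B   [S → { }]
({()})({{}})B => ({()})({{}})()   [B → ( )]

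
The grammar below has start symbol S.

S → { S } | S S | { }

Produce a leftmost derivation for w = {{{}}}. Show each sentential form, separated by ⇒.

S⇒{S}⇒{{S}}⇒{{{}}}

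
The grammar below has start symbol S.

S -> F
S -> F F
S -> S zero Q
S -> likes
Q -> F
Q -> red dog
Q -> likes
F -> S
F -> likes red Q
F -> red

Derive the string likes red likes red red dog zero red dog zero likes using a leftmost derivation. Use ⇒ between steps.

S ⇒ S zero Q   [S -> S zero Q]
S zero Q ⇒ S zero Q zero Q   [S -> S zero Q]
S zero Q zero Q ⇒ F zero Q zero Q   [S -> F]
F zero Q zero Q ⇒ likes red Q zero Q zero Q   [F -> likes red Q]
likes red Q zero Q zero Q ⇒ likes red F zero Q zero Q   [Q -> F]
likes red F zero Q zero Q ⇒ likes red likes red Q zero Q zero Q   [F -> likes red Q]
likes red likes red Q zero Q zero Q ⇒ likes red likes red red dog zero Q zero Q   [Q -> red dog]
likes red likes red red dog zero Q zero Q ⇒ likes red likes red red dog zero red dog zero Q   [Q -> red dog]
likes red likes red red dog zero red dog zero Q ⇒ likes red likes red red dog zero red dog zero likes   [Q -> likes]

S ⇒ S zero Q ⇒ S zero Q zero Q ⇒ F zero Q zero Q ⇒ likes red Q zero Q zero Q ⇒ likes red F zero Q zero Q ⇒ likes red likes red Q zero Q zero Q ⇒ likes red likes red red dog zero Q zero Q ⇒ likes red likes red red dog zero red dog zero Q ⇒ likes red likes red red dog zero red dog zero likes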